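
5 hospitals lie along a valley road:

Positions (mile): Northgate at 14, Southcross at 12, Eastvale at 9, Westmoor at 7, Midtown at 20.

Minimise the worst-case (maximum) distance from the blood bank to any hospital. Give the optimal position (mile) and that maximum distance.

The 1-center on a line is the midpoint of the two extreme points: leftmost at 7, rightmost at 20.
Optimal location = (7 + 20)/2 = 13.5; maximum distance = (20 − 7)/2 = 6.5.

location 13.5, max distance 6.5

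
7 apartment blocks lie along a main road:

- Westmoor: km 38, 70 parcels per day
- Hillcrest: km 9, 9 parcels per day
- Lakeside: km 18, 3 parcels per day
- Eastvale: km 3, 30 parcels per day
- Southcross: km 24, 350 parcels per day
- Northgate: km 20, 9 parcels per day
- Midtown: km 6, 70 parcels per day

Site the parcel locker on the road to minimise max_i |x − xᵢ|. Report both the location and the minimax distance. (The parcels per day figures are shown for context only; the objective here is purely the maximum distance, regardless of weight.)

location 20.5, max distance 17.5

The 1-center on a line is the midpoint of the two extreme points: leftmost at 3, rightmost at 38.
Optimal location = (3 + 38)/2 = 20.5; maximum distance = (38 − 3)/2 = 17.5.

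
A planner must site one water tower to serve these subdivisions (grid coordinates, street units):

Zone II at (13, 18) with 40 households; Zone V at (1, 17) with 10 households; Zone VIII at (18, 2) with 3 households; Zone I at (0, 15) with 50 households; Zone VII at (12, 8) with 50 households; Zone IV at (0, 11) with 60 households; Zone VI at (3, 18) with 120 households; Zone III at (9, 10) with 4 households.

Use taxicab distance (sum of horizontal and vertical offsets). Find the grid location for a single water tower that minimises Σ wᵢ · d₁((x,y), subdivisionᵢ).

(3, 17)

Manhattan distance separates: Σwᵢ(|x−xᵢ|+|y−yᵢ|) = Σwᵢ|x−xᵢ| + Σwᵢ|y−yᵢ|, so x and y are optimised independently as 1-D weighted medians.
Total weight W = 337; half = 168.5.
x-coordinate, sorted with cumulative weight:
  x=0 (Zone I, w=50) cum 50
  x=0 (Zone IV, w=60) cum 110
  x=1 (Zone V, w=10) cum 120
  x=3 (Zone VI, w=120) cum 240  ← median
  x=9 (Zone III, w=4) cum 244
  x=12 (Zone VII, w=50) cum 294
  x=13 (Zone II, w=40) cum 334
  x=18 (Zone VIII, w=3) cum 337
⇒ x* = 3
y-coordinate, sorted with cumulative weight:
  y=2 (Zone VIII, w=3) cum 3
  y=8 (Zone VII, w=50) cum 53
  y=10 (Zone III, w=4) cum 57
  y=11 (Zone IV, w=60) cum 117
  y=15 (Zone I, w=50) cum 167
  y=17 (Zone V, w=10) cum 177  ← median
  y=18 (Zone II, w=40) cum 217
  y=18 (Zone VI, w=120) cum 337
⇒ y* = 17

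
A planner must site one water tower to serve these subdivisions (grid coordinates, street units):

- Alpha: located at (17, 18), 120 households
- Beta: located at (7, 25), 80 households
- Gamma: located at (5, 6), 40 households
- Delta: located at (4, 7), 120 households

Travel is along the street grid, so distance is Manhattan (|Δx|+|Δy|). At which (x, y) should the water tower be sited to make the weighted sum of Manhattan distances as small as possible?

(7, 18)

Manhattan distance separates: Σwᵢ(|x−xᵢ|+|y−yᵢ|) = Σwᵢ|x−xᵢ| + Σwᵢ|y−yᵢ|, so x and y are optimised independently as 1-D weighted medians.
Total weight W = 360; half = 180.
x-coordinate, sorted with cumulative weight:
  x=4 (Delta, w=120) cum 120
  x=5 (Gamma, w=40) cum 160
  x=7 (Beta, w=80) cum 240  ← median
  x=17 (Alpha, w=120) cum 360
⇒ x* = 7
y-coordinate, sorted with cumulative weight:
  y=6 (Gamma, w=40) cum 40
  y=7 (Delta, w=120) cum 160
  y=18 (Alpha, w=120) cum 280  ← median
  y=25 (Beta, w=80) cum 360
⇒ y* = 18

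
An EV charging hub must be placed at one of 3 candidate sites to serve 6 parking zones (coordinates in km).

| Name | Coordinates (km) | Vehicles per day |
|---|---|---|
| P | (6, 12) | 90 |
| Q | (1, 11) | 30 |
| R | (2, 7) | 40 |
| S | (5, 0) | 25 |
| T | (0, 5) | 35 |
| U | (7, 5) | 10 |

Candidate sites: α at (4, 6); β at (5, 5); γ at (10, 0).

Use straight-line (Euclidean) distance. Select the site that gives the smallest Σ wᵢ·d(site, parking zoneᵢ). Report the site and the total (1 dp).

Total weighted distance at each candidate:
  α (4, 6): total = 1161.6
  β (5, 5): total = 1317.0
  γ (10, 0): total = 2564.6
Minimum is at α with total 1161.6 km.

α, total 1161.6 km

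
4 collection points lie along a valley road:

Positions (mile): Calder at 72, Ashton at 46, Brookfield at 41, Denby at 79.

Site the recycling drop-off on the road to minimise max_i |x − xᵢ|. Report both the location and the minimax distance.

location 60, max distance 19

The 1-center on a line is the midpoint of the two extreme points: leftmost at 41, rightmost at 79.
Optimal location = (41 + 79)/2 = 60; maximum distance = (79 − 41)/2 = 19.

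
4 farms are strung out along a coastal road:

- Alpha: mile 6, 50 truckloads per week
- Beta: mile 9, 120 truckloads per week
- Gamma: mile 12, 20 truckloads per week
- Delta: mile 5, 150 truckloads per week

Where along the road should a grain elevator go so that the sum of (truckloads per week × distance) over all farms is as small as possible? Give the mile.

For a sum of weighted absolute distances on a line, the optimum is the weighted median (not the mean). Total weight W = 340; half-weight = 170.
Sort by position and accumulate weight:
  mile 5 (Delta, w=150) → cum 150
  mile 6 (Alpha, w=50) → cum 200  ≥ 170 → median here
  mile 9 (Beta, w=120) → cum 320
  mile 12 (Gamma, w=20) → cum 340
Optimal location: mile 6.

x = 6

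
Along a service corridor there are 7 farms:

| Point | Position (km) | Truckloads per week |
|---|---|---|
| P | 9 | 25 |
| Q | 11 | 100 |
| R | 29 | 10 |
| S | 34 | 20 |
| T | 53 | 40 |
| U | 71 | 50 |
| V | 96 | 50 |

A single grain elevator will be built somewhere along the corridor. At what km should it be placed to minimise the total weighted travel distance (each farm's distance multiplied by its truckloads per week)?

For a sum of weighted absolute distances on a line, the optimum is the weighted median (not the mean). Total weight W = 295; half-weight = 147.5.
Sort by position and accumulate weight:
  km 9 (P, w=25) → cum 25
  km 11 (Q, w=100) → cum 125
  km 29 (R, w=10) → cum 135
  km 34 (S, w=20) → cum 155  ≥ 147.5 → median here
  km 53 (T, w=40) → cum 195
  km 71 (U, w=50) → cum 245
  km 96 (V, w=50) → cum 295
Optimal location: km 34.

x = 34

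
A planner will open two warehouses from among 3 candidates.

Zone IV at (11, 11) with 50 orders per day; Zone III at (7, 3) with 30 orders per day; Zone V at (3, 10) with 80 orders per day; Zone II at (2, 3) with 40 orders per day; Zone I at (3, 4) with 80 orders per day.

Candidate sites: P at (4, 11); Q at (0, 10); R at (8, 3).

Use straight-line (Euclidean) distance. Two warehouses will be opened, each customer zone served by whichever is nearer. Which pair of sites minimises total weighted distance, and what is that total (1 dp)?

Evaluate every pair (each demand assigned to the nearer of the two):
  {P, R}: total = 1141.1
  {Q, R}: total = 1345.1
  {P, Q}: total = 1547.3
Best pair: {P, R} with total 1141.1.

{P, R}, total 1141.1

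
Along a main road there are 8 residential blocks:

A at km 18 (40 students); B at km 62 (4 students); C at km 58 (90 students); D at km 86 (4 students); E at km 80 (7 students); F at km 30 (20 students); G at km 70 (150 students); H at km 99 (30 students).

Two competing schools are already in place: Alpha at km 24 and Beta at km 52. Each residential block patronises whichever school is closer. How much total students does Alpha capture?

60

The indifferent point is the midpoint (24+52)/2 = 38; residential blocks left of it (closer to Alpha at 24) go to Alpha, those right go to Beta.
  A at 18 (w=40) → Alpha
  F at 30 (w=20) → Alpha
  C at 58 (w=90) → Beta
  B at 62 (w=4) → Beta
  G at 70 (w=150) → Beta
  E at 80 (w=7) → Beta
  D at 86 (w=4) → Beta
  H at 99 (w=30) → Beta
Alpha captures 60; Beta captures 285.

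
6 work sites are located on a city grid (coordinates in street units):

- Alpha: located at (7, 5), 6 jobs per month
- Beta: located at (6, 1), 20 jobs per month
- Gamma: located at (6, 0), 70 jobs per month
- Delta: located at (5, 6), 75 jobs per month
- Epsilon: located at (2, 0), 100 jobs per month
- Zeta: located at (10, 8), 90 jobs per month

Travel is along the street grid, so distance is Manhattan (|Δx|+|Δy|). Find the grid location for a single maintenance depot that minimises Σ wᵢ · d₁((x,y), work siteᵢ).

Manhattan distance separates: Σwᵢ(|x−xᵢ|+|y−yᵢ|) = Σwᵢ|x−xᵢ| + Σwᵢ|y−yᵢ|, so x and y are optimised independently as 1-D weighted medians.
Total weight W = 361; half = 180.5.
x-coordinate, sorted with cumulative weight:
  x=2 (Epsilon, w=100) cum 100
  x=5 (Delta, w=75) cum 175
  x=6 (Beta, w=20) cum 195  ← median
  x=6 (Gamma, w=70) cum 265
  x=7 (Alpha, w=6) cum 271
  x=10 (Zeta, w=90) cum 361
⇒ x* = 6
y-coordinate, sorted with cumulative weight:
  y=0 (Gamma, w=70) cum 70
  y=0 (Epsilon, w=100) cum 170
  y=1 (Beta, w=20) cum 190  ← median
  y=5 (Alpha, w=6) cum 196
  y=6 (Delta, w=75) cum 271
  y=8 (Zeta, w=90) cum 361
⇒ y* = 1

(6, 1)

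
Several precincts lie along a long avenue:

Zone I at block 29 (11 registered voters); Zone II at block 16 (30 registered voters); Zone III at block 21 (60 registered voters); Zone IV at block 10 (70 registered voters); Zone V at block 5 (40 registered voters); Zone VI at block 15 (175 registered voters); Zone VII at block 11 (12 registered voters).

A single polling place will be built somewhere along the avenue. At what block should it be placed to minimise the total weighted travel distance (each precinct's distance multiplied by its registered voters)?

For a sum of weighted absolute distances on a line, the optimum is the weighted median (not the mean). Total weight W = 398; half-weight = 199.
Sort by position and accumulate weight:
  block 5 (Zone V, w=40) → cum 40
  block 10 (Zone IV, w=70) → cum 110
  block 11 (Zone VII, w=12) → cum 122
  block 15 (Zone VI, w=175) → cum 297  ≥ 199 → median here
  block 16 (Zone II, w=30) → cum 327
  block 21 (Zone III, w=60) → cum 387
  block 29 (Zone I, w=11) → cum 398
Optimal location: block 15.

x = 15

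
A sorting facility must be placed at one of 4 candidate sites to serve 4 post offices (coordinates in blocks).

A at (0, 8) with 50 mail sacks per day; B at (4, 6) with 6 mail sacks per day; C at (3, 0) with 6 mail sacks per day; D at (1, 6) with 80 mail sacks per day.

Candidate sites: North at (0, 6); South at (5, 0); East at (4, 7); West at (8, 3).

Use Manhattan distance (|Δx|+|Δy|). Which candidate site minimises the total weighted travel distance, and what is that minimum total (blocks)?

North, total 258 blocks

Total weighted distance at each candidate:
  North (0, 6): total = 258
  South (5, 0): total = 1504
  East (4, 7): total = 624
  West (8, 3): total = 1540
Minimum is at North with total 258 blocks.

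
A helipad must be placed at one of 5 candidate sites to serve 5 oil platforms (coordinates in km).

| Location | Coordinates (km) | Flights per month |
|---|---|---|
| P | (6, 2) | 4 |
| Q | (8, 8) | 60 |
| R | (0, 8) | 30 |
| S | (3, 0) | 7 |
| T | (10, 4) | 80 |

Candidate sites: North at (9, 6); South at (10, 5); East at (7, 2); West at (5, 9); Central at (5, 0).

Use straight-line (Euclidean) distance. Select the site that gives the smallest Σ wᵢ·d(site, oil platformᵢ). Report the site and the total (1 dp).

North, total 669.0 km

Total weighted distance at each candidate:
  North (9, 6): total = 669.0
  South (10, 5): total = 689.8
  East (7, 2): total = 965.3
  West (5, 9): total = 1001.2
  Central (5, 0): total = 1330.9
Minimum is at North with total 669.0 km.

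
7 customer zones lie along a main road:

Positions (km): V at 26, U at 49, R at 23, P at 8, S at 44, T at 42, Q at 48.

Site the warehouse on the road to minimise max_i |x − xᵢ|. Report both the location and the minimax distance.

location 28.5, max distance 20.5

The 1-center on a line is the midpoint of the two extreme points: leftmost at 8, rightmost at 49.
Optimal location = (8 + 49)/2 = 28.5; maximum distance = (49 − 8)/2 = 20.5.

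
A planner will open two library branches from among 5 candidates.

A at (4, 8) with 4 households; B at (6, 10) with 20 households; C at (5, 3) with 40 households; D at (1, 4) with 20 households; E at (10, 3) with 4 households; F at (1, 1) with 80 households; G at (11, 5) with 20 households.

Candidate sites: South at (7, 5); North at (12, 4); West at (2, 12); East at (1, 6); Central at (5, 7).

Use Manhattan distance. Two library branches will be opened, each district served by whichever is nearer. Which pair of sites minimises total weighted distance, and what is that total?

Evaluate every pair (each demand assigned to the nearer of the two):
  {South, East}: total = 840
  {East, Central}: total = 884
  {North, East}: total = 972
  {West, East}: total = 1128
  {North, Central}: total = 1240
  {South, Central}: total = 1288
  {South, North}: total = 1296
  {South, West}: total = 1344
  {West, Central}: total = 1384
  {North, West}: total = 1656
Best pair: {South, East} with total 840.

{South, East}, total 840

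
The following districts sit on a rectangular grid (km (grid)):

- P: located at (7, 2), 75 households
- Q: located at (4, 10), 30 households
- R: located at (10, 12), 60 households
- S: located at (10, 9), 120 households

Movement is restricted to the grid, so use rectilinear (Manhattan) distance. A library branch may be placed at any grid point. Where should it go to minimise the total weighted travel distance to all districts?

Manhattan distance separates: Σwᵢ(|x−xᵢ|+|y−yᵢ|) = Σwᵢ|x−xᵢ| + Σwᵢ|y−yᵢ|, so x and y are optimised independently as 1-D weighted medians.
Total weight W = 285; half = 142.5.
x-coordinate, sorted with cumulative weight:
  x=4 (Q, w=30) cum 30
  x=7 (P, w=75) cum 105
  x=10 (R, w=60) cum 165  ← median
  x=10 (S, w=120) cum 285
⇒ x* = 10
y-coordinate, sorted with cumulative weight:
  y=2 (P, w=75) cum 75
  y=9 (S, w=120) cum 195  ← median
  y=10 (Q, w=30) cum 225
  y=12 (R, w=60) cum 285
⇒ y* = 9

(10, 9)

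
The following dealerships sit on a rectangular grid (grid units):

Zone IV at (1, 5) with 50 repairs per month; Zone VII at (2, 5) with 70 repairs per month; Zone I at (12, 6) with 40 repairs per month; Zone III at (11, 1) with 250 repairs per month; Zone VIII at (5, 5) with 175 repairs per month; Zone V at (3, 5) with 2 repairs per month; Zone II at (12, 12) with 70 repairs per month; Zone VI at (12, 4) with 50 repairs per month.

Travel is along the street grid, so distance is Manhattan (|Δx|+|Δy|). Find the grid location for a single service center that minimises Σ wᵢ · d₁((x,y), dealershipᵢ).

(11, 5)

Manhattan distance separates: Σwᵢ(|x−xᵢ|+|y−yᵢ|) = Σwᵢ|x−xᵢ| + Σwᵢ|y−yᵢ|, so x and y are optimised independently as 1-D weighted medians.
Total weight W = 707; half = 353.5.
x-coordinate, sorted with cumulative weight:
  x=1 (Zone IV, w=50) cum 50
  x=2 (Zone VII, w=70) cum 120
  x=3 (Zone V, w=2) cum 122
  x=5 (Zone VIII, w=175) cum 297
  x=11 (Zone III, w=250) cum 547  ← median
  x=12 (Zone I, w=40) cum 587
  x=12 (Zone II, w=70) cum 657
  x=12 (Zone VI, w=50) cum 707
⇒ x* = 11
y-coordinate, sorted with cumulative weight:
  y=1 (Zone III, w=250) cum 250
  y=4 (Zone VI, w=50) cum 300
  y=5 (Zone IV, w=50) cum 350
  y=5 (Zone VII, w=70) cum 420  ← median
  y=5 (Zone VIII, w=175) cum 595
  y=5 (Zone V, w=2) cum 597
  y=6 (Zone I, w=40) cum 637
  y=12 (Zone II, w=70) cum 707
⇒ y* = 5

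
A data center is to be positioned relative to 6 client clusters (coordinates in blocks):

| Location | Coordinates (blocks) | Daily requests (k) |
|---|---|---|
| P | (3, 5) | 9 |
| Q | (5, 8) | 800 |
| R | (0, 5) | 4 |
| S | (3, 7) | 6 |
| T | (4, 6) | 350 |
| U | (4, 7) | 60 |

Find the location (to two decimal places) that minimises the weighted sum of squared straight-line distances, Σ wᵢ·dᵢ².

(4.63, 7.34)

The minimiser of Σwᵢ‖p−pᵢ‖² is the weighted centroid p* = (Σwᵢpᵢ)/(Σwᵢ).
Σwᵢ = 1229.
Σwᵢxᵢ = 9·3 + 800·5 + 4·0 + 6·3 + 350·4 + 60·4 = 5685.
Σwᵢyᵢ = 9·5 + 800·8 + 4·5 + 6·7 + 350·6 + 60·7 = 9027.
x* = 5685/1229 = 4.63, y* = 9027/1229 = 7.34.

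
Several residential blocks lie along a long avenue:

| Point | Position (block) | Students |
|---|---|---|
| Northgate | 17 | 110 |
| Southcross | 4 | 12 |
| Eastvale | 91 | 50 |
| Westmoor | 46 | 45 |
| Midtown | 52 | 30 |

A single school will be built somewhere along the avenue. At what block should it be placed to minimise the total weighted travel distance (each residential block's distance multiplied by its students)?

For a sum of weighted absolute distances on a line, the optimum is the weighted median (not the mean). Total weight W = 247; half-weight = 123.5.
Sort by position and accumulate weight:
  block 4 (Southcross, w=12) → cum 12
  block 17 (Northgate, w=110) → cum 122
  block 46 (Westmoor, w=45) → cum 167  ≥ 123.5 → median here
  block 52 (Midtown, w=30) → cum 197
  block 91 (Eastvale, w=50) → cum 247
Optimal location: block 46.

x = 46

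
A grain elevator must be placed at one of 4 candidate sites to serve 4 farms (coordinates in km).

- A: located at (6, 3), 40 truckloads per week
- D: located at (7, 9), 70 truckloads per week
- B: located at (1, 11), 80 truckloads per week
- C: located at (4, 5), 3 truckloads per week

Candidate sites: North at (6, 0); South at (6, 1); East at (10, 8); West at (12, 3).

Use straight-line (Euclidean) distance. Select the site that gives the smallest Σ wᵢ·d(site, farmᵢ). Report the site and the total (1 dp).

East, total 1256.6 km

Total weighted distance at each candidate:
  North (6, 0): total = 1736.7
  South (6, 1): total = 1552.2
  East (10, 8): total = 1256.6
  West (12, 3): total = 1899.6
Minimum is at East with total 1256.6 km.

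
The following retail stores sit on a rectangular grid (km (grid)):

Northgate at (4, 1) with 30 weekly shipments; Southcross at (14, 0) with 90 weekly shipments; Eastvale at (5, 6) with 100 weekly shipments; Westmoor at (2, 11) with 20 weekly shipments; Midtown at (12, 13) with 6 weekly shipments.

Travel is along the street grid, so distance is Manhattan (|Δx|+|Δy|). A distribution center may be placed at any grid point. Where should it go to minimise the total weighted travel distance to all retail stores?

(5, 6)

Manhattan distance separates: Σwᵢ(|x−xᵢ|+|y−yᵢ|) = Σwᵢ|x−xᵢ| + Σwᵢ|y−yᵢ|, so x and y are optimised independently as 1-D weighted medians.
Total weight W = 246; half = 123.
x-coordinate, sorted with cumulative weight:
  x=2 (Westmoor, w=20) cum 20
  x=4 (Northgate, w=30) cum 50
  x=5 (Eastvale, w=100) cum 150  ← median
  x=12 (Midtown, w=6) cum 156
  x=14 (Southcross, w=90) cum 246
⇒ x* = 5
y-coordinate, sorted with cumulative weight:
  y=0 (Southcross, w=90) cum 90
  y=1 (Northgate, w=30) cum 120
  y=6 (Eastvale, w=100) cum 220  ← median
  y=11 (Westmoor, w=20) cum 240
  y=13 (Midtown, w=6) cum 246
⇒ y* = 6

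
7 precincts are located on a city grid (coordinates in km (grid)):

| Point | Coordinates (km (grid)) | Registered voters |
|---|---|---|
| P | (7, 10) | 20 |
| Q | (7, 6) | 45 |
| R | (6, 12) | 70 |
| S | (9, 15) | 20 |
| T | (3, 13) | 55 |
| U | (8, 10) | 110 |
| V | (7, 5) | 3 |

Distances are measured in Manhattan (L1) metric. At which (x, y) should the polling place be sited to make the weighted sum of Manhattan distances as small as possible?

Manhattan distance separates: Σwᵢ(|x−xᵢ|+|y−yᵢ|) = Σwᵢ|x−xᵢ| + Σwᵢ|y−yᵢ|, so x and y are optimised independently as 1-D weighted medians.
Total weight W = 323; half = 161.5.
x-coordinate, sorted with cumulative weight:
  x=3 (T, w=55) cum 55
  x=6 (R, w=70) cum 125
  x=7 (P, w=20) cum 145
  x=7 (Q, w=45) cum 190  ← median
  x=7 (V, w=3) cum 193
  x=8 (U, w=110) cum 303
  x=9 (S, w=20) cum 323
⇒ x* = 7
y-coordinate, sorted with cumulative weight:
  y=5 (V, w=3) cum 3
  y=6 (Q, w=45) cum 48
  y=10 (P, w=20) cum 68
  y=10 (U, w=110) cum 178  ← median
  y=12 (R, w=70) cum 248
  y=13 (T, w=55) cum 303
  y=15 (S, w=20) cum 323
⇒ y* = 10

(7, 10)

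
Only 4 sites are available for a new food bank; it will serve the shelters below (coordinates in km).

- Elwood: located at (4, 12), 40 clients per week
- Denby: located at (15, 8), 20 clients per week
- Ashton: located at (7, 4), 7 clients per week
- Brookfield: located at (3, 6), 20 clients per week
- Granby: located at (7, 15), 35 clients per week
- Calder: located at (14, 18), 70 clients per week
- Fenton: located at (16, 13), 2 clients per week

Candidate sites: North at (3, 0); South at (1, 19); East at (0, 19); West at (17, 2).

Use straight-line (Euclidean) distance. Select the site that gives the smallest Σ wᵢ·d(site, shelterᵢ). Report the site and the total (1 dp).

South, total 2234.3 km

Total weighted distance at each candidate:
  North (3, 0): total = 2986.5
  South (1, 19): total = 2234.3
  East (0, 19): total = 2376.1
  West (17, 2): total = 2880.8
Minimum is at South with total 2234.3 km.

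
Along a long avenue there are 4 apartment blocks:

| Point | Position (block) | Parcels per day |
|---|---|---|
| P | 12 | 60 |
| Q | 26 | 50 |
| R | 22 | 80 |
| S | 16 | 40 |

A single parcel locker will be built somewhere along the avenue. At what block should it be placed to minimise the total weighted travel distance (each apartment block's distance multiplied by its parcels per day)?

x = 22

For a sum of weighted absolute distances on a line, the optimum is the weighted median (not the mean). Total weight W = 230; half-weight = 115.
Sort by position and accumulate weight:
  block 12 (P, w=60) → cum 60
  block 16 (S, w=40) → cum 100
  block 22 (R, w=80) → cum 180  ≥ 115 → median here
  block 26 (Q, w=50) → cum 230
Optimal location: block 22.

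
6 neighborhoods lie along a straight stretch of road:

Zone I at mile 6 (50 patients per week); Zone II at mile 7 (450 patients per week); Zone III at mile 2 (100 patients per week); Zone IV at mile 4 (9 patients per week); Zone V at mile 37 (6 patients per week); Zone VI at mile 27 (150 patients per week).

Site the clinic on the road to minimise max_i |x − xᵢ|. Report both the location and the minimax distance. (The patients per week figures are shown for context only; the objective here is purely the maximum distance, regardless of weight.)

location 19.5, max distance 17.5

The 1-center on a line is the midpoint of the two extreme points: leftmost at 2, rightmost at 37.
Optimal location = (2 + 37)/2 = 19.5; maximum distance = (37 − 2)/2 = 17.5.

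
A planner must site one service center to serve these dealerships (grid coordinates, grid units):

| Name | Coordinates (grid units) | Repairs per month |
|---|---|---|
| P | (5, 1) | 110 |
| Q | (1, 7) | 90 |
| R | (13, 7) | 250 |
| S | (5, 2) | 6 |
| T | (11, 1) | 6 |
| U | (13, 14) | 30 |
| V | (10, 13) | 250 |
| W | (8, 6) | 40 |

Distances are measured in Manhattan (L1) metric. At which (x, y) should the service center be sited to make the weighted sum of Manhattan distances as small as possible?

(10, 7)

Manhattan distance separates: Σwᵢ(|x−xᵢ|+|y−yᵢ|) = Σwᵢ|x−xᵢ| + Σwᵢ|y−yᵢ|, so x and y are optimised independently as 1-D weighted medians.
Total weight W = 782; half = 391.
x-coordinate, sorted with cumulative weight:
  x=1 (Q, w=90) cum 90
  x=5 (P, w=110) cum 200
  x=5 (S, w=6) cum 206
  x=8 (W, w=40) cum 246
  x=10 (V, w=250) cum 496  ← median
  x=11 (T, w=6) cum 502
  x=13 (R, w=250) cum 752
  x=13 (U, w=30) cum 782
⇒ x* = 10
y-coordinate, sorted with cumulative weight:
  y=1 (P, w=110) cum 110
  y=1 (T, w=6) cum 116
  y=2 (S, w=6) cum 122
  y=6 (W, w=40) cum 162
  y=7 (Q, w=90) cum 252
  y=7 (R, w=250) cum 502  ← median
  y=13 (V, w=250) cum 752
  y=14 (U, w=30) cum 782
⇒ y* = 7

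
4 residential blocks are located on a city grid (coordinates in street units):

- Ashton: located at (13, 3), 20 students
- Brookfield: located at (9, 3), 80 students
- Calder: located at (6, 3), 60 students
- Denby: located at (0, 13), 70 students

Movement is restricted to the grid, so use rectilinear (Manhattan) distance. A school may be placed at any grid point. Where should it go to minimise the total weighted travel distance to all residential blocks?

(6, 3)

Manhattan distance separates: Σwᵢ(|x−xᵢ|+|y−yᵢ|) = Σwᵢ|x−xᵢ| + Σwᵢ|y−yᵢ|, so x and y are optimised independently as 1-D weighted medians.
Total weight W = 230; half = 115.
x-coordinate, sorted with cumulative weight:
  x=0 (Denby, w=70) cum 70
  x=6 (Calder, w=60) cum 130  ← median
  x=9 (Brookfield, w=80) cum 210
  x=13 (Ashton, w=20) cum 230
⇒ x* = 6
y-coordinate, sorted with cumulative weight:
  y=3 (Ashton, w=20) cum 20
  y=3 (Brookfield, w=80) cum 100
  y=3 (Calder, w=60) cum 160  ← median
  y=13 (Denby, w=70) cum 230
⇒ y* = 3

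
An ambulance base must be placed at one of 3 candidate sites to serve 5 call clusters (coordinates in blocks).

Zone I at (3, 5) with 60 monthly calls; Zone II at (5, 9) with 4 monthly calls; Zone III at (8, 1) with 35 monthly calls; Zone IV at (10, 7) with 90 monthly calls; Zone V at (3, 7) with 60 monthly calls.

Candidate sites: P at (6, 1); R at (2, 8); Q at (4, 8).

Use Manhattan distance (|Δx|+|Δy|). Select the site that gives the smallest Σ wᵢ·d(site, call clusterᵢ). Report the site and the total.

Q, total 1383 blocks

Total weighted distance at each candidate:
  P (6, 1): total = 1966
  R (2, 8): total = 1641
  Q (4, 8): total = 1383
Minimum is at Q with total 1383 blocks.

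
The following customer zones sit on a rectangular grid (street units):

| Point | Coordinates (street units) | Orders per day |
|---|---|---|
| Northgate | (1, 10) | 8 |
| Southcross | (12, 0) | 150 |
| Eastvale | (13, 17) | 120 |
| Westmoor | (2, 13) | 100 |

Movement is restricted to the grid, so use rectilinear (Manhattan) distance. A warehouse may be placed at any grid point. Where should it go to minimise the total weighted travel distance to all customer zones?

Manhattan distance separates: Σwᵢ(|x−xᵢ|+|y−yᵢ|) = Σwᵢ|x−xᵢ| + Σwᵢ|y−yᵢ|, so x and y are optimised independently as 1-D weighted medians.
Total weight W = 378; half = 189.
x-coordinate, sorted with cumulative weight:
  x=1 (Northgate, w=8) cum 8
  x=2 (Westmoor, w=100) cum 108
  x=12 (Southcross, w=150) cum 258  ← median
  x=13 (Eastvale, w=120) cum 378
⇒ x* = 12
y-coordinate, sorted with cumulative weight:
  y=0 (Southcross, w=150) cum 150
  y=10 (Northgate, w=8) cum 158
  y=13 (Westmoor, w=100) cum 258  ← median
  y=17 (Eastvale, w=120) cum 378
⇒ y* = 13

(12, 13)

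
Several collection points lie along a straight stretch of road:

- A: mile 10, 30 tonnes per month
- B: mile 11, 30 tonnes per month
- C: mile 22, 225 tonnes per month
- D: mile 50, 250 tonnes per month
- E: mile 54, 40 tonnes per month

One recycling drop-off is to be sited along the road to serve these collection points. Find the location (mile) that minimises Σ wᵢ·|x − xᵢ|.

x = 50

For a sum of weighted absolute distances on a line, the optimum is the weighted median (not the mean). Total weight W = 575; half-weight = 287.5.
Sort by position and accumulate weight:
  mile 10 (A, w=30) → cum 30
  mile 11 (B, w=30) → cum 60
  mile 22 (C, w=225) → cum 285
  mile 50 (D, w=250) → cum 535  ≥ 287.5 → median here
  mile 54 (E, w=40) → cum 575
Optimal location: mile 50.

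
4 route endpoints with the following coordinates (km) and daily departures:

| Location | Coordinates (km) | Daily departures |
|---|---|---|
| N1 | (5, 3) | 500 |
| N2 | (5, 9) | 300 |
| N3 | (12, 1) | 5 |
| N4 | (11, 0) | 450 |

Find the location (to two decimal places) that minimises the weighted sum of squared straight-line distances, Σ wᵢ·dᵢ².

The minimiser of Σwᵢ‖p−pᵢ‖² is the weighted centroid p* = (Σwᵢpᵢ)/(Σwᵢ).
Σwᵢ = 1255.
Σwᵢxᵢ = 500·5 + 300·5 + 5·12 + 450·11 = 9010.
Σwᵢyᵢ = 500·3 + 300·9 + 5·1 + 450·0 = 4205.
x* = 9010/1255 = 7.18, y* = 4205/1255 = 3.35.

(7.18, 3.35)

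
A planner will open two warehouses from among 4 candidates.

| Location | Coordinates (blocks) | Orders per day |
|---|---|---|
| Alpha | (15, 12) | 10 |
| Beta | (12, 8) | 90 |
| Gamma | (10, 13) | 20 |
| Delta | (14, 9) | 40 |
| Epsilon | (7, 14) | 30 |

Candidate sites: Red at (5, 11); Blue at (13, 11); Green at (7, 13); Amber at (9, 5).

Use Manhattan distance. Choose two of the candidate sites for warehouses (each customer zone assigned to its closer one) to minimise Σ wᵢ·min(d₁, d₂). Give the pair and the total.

Evaluate every pair (each demand assigned to the nearer of the two):
  {Blue, Green}: total = 600
  {Red, Blue}: total = 760
  {Blue, Amber}: total = 880
  {Green, Amber}: total = 1080
  {Red, Amber}: total = 1300
  {Red, Green}: total = 1520
Best pair: {Blue, Green} with total 600.

{Blue, Green}, total 600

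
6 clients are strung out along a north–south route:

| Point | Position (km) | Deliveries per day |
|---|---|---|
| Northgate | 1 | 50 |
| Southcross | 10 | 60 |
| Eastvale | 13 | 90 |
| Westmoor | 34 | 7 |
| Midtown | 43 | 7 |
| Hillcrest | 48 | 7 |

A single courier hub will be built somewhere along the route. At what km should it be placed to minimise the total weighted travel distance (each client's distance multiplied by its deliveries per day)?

x = 13

For a sum of weighted absolute distances on a line, the optimum is the weighted median (not the mean). Total weight W = 221; half-weight = 110.5.
Sort by position and accumulate weight:
  km 1 (Northgate, w=50) → cum 50
  km 10 (Southcross, w=60) → cum 110
  km 13 (Eastvale, w=90) → cum 200  ≥ 110.5 → median here
  km 34 (Westmoor, w=7) → cum 207
  km 43 (Midtown, w=7) → cum 214
  km 48 (Hillcrest, w=7) → cum 221
Optimal location: km 13.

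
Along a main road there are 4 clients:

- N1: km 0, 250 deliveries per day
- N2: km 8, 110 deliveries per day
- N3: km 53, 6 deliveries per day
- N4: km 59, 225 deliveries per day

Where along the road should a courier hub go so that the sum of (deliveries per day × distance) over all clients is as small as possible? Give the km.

x = 8

For a sum of weighted absolute distances on a line, the optimum is the weighted median (not the mean). Total weight W = 591; half-weight = 295.5.
Sort by position and accumulate weight:
  km 0 (N1, w=250) → cum 250
  km 8 (N2, w=110) → cum 360  ≥ 295.5 → median here
  km 53 (N3, w=6) → cum 366
  km 59 (N4, w=225) → cum 591
Optimal location: km 8.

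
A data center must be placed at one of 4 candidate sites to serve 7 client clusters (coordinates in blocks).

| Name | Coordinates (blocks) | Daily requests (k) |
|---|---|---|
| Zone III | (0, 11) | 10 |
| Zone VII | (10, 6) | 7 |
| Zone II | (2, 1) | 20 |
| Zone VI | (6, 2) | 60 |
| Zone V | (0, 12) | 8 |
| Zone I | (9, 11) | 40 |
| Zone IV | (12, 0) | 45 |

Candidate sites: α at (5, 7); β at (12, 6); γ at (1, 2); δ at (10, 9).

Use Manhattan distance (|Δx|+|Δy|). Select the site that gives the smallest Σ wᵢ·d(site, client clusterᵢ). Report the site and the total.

Total weighted distance at each candidate:
  α (5, 7): total = 1702
  β (12, 6): total = 1818
  γ (1, 2): total = 1884
  δ (10, 9): total = 1840
Minimum is at α with total 1702 blocks.

α, total 1702 blocks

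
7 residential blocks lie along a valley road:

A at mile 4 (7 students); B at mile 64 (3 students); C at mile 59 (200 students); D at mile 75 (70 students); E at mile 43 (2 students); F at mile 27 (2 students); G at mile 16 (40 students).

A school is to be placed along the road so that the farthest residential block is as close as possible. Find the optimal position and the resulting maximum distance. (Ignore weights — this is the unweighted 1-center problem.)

The 1-center on a line is the midpoint of the two extreme points: leftmost at 4, rightmost at 75.
Optimal location = (4 + 75)/2 = 39.5; maximum distance = (75 − 4)/2 = 35.5.

location 39.5, max distance 35.5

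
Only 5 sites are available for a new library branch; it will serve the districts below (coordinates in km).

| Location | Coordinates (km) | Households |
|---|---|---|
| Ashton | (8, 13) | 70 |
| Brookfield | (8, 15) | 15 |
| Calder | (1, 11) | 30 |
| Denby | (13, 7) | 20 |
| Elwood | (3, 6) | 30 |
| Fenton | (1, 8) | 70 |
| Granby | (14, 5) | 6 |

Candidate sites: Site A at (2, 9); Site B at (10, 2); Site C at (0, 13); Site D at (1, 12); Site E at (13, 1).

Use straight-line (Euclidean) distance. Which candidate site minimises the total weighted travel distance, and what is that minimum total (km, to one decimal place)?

Total weighted distance at each candidate:
  Site A (2, 9): total = 1192.5
  Site B (10, 2): total = 2507.4
  Site C (0, 13): total = 1719.3
  Site D (1, 12): total = 1457.5
  Site E (13, 1): total = 3054.2
Minimum is at Site A with total 1192.5 km.

Site A, total 1192.5 km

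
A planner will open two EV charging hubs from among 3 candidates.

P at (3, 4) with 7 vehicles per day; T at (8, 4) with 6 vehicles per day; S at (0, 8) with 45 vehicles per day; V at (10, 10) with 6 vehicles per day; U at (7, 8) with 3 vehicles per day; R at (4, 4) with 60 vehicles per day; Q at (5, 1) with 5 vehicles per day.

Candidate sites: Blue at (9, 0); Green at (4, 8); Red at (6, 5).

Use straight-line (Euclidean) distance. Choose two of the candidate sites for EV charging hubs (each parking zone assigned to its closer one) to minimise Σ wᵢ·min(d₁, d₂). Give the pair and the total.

Evaluate every pair (each demand assigned to the nearer of the two):
  {Green, Red}: total = 417.3
  {Blue, Red}: total = 540.1
  {Blue, Green}: total = 541.2
Best pair: {Green, Red} with total 417.3.

{Green, Red}, total 417.3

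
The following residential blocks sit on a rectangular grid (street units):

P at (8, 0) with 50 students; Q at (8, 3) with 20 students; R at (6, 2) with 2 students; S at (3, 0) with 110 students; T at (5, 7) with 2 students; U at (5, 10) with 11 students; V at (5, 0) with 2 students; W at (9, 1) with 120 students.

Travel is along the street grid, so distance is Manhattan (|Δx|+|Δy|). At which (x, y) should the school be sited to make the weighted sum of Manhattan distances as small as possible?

Manhattan distance separates: Σwᵢ(|x−xᵢ|+|y−yᵢ|) = Σwᵢ|x−xᵢ| + Σwᵢ|y−yᵢ|, so x and y are optimised independently as 1-D weighted medians.
Total weight W = 317; half = 158.5.
x-coordinate, sorted with cumulative weight:
  x=3 (S, w=110) cum 110
  x=5 (T, w=2) cum 112
  x=5 (U, w=11) cum 123
  x=5 (V, w=2) cum 125
  x=6 (R, w=2) cum 127
  x=8 (P, w=50) cum 177  ← median
  x=8 (Q, w=20) cum 197
  x=9 (W, w=120) cum 317
⇒ x* = 8
y-coordinate, sorted with cumulative weight:
  y=0 (P, w=50) cum 50
  y=0 (S, w=110) cum 160  ← median
  y=0 (V, w=2) cum 162
  y=1 (W, w=120) cum 282
  y=2 (R, w=2) cum 284
  y=3 (Q, w=20) cum 304
  y=7 (T, w=2) cum 306
  y=10 (U, w=11) cum 317
⇒ y* = 0

(8, 0)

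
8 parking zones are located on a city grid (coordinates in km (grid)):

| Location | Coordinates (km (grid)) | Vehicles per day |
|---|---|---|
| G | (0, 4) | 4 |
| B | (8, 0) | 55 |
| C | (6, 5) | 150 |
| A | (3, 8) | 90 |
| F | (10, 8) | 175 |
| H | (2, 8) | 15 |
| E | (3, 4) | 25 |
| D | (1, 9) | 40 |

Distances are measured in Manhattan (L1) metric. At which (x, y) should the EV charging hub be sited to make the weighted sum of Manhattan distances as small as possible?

(6, 8)

Manhattan distance separates: Σwᵢ(|x−xᵢ|+|y−yᵢ|) = Σwᵢ|x−xᵢ| + Σwᵢ|y−yᵢ|, so x and y are optimised independently as 1-D weighted medians.
Total weight W = 554; half = 277.
x-coordinate, sorted with cumulative weight:
  x=0 (G, w=4) cum 4
  x=1 (D, w=40) cum 44
  x=2 (H, w=15) cum 59
  x=3 (A, w=90) cum 149
  x=3 (E, w=25) cum 174
  x=6 (C, w=150) cum 324  ← median
  x=8 (B, w=55) cum 379
  x=10 (F, w=175) cum 554
⇒ x* = 6
y-coordinate, sorted with cumulative weight:
  y=0 (B, w=55) cum 55
  y=4 (G, w=4) cum 59
  y=4 (E, w=25) cum 84
  y=5 (C, w=150) cum 234
  y=8 (A, w=90) cum 324  ← median
  y=8 (F, w=175) cum 499
  y=8 (H, w=15) cum 514
  y=9 (D, w=40) cum 554
⇒ y* = 8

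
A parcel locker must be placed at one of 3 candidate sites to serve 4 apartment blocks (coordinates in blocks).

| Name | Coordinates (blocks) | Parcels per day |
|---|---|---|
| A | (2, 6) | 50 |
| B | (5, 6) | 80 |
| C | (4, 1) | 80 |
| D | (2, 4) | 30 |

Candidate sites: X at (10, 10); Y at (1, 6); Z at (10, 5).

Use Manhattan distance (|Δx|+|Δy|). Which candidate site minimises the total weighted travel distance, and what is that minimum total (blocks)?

Total weighted distance at each candidate:
  X (10, 10): total = 2940
  Y (1, 6): total = 1100
  Z (10, 5): total = 2000
Minimum is at Y with total 1100 blocks.

Y, total 1100 blocks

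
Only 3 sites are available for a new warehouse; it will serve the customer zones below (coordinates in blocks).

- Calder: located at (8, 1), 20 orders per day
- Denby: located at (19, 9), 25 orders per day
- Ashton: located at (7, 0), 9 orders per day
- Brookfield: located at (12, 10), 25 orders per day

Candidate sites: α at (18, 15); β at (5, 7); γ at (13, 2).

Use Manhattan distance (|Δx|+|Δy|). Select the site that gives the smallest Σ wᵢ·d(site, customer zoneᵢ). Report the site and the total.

γ, total 742 blocks

Total weighted distance at each candidate:
  α (18, 15): total = 1164
  β (5, 7): total = 911
  γ (13, 2): total = 742
Minimum is at γ with total 742 blocks.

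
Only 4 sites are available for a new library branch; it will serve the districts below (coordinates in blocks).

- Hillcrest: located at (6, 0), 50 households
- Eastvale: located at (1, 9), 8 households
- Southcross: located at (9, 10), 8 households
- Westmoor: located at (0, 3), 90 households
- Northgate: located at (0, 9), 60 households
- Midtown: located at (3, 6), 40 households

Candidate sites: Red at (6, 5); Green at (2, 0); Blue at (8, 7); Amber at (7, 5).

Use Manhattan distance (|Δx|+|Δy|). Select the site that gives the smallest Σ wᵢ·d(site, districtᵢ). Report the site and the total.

Total weighted distance at each candidate:
  Red (6, 5): total = 1866
  Green (2, 0): total = 1806
  Blue (8, 7): total = 2474
  Amber (7, 5): total = 2106
Minimum is at Green with total 1806 blocks.

Green, total 1806 blocks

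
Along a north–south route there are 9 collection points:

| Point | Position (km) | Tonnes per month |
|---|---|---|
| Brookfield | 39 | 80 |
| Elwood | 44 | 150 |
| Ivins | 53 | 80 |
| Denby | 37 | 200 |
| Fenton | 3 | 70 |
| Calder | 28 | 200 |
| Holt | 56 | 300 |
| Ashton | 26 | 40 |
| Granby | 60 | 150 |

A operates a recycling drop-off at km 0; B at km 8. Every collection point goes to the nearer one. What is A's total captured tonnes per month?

70

The indifferent point is the midpoint (0+8)/2 = 4; collection points left of it (closer to A at 0) go to A, those right go to B.
  Fenton at 3 (w=70) → A
  Ashton at 26 (w=40) → B
  Calder at 28 (w=200) → B
  Denby at 37 (w=200) → B
  Brookfield at 39 (w=80) → B
  Elwood at 44 (w=150) → B
  Ivins at 53 (w=80) → B
  Holt at 56 (w=300) → B
  Granby at 60 (w=150) → B
A captures 70; B captures 1200.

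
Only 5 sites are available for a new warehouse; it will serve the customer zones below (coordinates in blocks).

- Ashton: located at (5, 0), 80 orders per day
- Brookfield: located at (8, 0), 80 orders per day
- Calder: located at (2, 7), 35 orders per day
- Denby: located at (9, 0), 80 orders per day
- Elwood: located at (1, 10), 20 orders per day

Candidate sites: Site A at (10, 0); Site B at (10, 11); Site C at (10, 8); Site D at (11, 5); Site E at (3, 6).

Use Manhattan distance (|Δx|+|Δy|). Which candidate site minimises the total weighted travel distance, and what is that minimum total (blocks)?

Total weighted distance at each candidate:
  Site A (10, 0): total = 1545
  Site B (10, 11): total = 3900
  Site C (10, 8): total = 3095
  Site D (11, 5): total = 2765
  Site E (3, 6): total = 2670
Minimum is at Site A with total 1545 blocks.

Site A, total 1545 blocks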